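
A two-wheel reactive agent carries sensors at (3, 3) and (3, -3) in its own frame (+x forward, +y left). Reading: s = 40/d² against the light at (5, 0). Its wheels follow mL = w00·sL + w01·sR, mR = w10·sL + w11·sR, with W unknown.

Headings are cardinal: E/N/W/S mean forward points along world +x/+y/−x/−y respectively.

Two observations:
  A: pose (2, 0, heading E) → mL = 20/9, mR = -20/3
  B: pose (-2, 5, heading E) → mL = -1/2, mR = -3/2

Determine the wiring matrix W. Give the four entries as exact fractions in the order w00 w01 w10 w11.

obs A: pose=(2,0,E) → sL=40/9, sR=40/9, mL=20/9, mR=-20/3
obs B: pose=(-2,5,E) → sL=1/2, sR=2, mL=-1/2, mR=-3/2
sensor matrix S = [[40/9, 40/9], [1/2, 2]]; det S = 20/3
solve [mL_A; mL_B] = S·[w00; w01] and [mR_A; mR_B] = S·[w10; w11]:
  w00 = 1, w01 = -1/2, w10 = -1, w11 = -1/2

1 -1/2 -1 -1/2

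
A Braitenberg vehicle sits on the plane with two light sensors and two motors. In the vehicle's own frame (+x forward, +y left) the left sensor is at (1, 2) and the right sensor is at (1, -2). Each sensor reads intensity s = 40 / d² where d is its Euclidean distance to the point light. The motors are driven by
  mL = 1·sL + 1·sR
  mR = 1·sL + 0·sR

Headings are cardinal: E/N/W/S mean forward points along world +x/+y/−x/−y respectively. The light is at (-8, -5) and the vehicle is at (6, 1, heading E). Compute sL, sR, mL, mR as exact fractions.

40/289 40/241 21200/69649 40/289

left sensor world pos  = (7, 3); dL² = 289
right sensor world pos = (7, -1); dR² = 241
sL = 40/289 = 40/289
sR = 40/241 = 40/241
mL = 1·sL + 1·sR = 21200/69649
mR = 1·sL + 0·sR = 40/289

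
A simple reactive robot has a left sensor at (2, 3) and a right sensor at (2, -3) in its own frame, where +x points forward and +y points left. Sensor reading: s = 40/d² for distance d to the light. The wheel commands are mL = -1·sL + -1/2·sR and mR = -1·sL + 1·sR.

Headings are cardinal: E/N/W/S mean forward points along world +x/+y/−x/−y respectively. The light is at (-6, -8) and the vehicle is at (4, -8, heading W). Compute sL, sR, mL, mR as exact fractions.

40/73 40/73 -60/73 0

left sensor world pos  = (2, -11); dL² = 73
right sensor world pos = (2, -5); dR² = 73
sL = 40/73 = 40/73
sR = 40/73 = 40/73
mL = -1·sL + -1/2·sR = -60/73
mR = -1·sL + 1·sR = 0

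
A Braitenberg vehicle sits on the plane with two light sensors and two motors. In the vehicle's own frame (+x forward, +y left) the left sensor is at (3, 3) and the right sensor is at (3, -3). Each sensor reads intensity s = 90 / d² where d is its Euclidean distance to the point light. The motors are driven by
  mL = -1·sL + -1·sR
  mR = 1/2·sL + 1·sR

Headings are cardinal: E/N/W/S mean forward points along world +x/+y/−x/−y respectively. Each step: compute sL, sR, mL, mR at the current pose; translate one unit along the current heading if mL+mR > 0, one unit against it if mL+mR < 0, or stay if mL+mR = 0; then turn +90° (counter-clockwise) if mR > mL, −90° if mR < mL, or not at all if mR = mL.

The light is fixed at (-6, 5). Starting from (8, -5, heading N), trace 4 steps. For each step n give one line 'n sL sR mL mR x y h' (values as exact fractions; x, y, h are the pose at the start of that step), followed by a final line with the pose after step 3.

0 9/17 45/169 -2286/2873 3051/5746 8 -5 N
1 90/317 18/37 -9036/11729 7371/11729 8 -6 W
2 9/52 9/34 -387/884 621/1768 9 -6 S
3 90/373 90/493 -77940/183889 55755/183889 9 -5 E
final 8 -5 N

n=0: pose=(8,-5,N); sL=9/17, sR=45/169; mL=-2286/2873, mR=3051/5746; mL+mR=-9/34 → advance -1; mR−mL=7623/5746 → turn +1·90°
n=1: pose=(8,-6,W); sL=90/317, sR=18/37; mL=-9036/11729, mR=7371/11729; mL+mR=-45/317 → advance -1; mR−mL=16407/11729 → turn +1·90°
n=2: pose=(9,-6,S); sL=9/52, sR=9/34; mL=-387/884, mR=621/1768; mL+mR=-9/104 → advance -1; mR−mL=1395/1768 → turn +1·90°
n=3: pose=(9,-5,E); sL=90/373, sR=90/493; mL=-77940/183889, mR=55755/183889; mL+mR=-45/373 → advance -1; mR−mL=133695/183889 → turn +1·90°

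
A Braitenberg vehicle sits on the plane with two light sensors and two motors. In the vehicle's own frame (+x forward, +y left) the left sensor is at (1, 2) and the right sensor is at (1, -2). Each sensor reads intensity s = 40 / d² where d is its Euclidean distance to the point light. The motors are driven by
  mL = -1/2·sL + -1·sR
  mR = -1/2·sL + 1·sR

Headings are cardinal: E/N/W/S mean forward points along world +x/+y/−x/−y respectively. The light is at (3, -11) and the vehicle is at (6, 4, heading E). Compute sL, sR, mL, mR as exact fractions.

8/61 8/37 -636/2257 340/2257

left sensor world pos  = (7, 6); dL² = 305
right sensor world pos = (7, 2); dR² = 185
sL = 40/305 = 8/61
sR = 40/185 = 8/37
mL = -1/2·sL + -1·sR = -636/2257
mR = -1/2·sL + 1·sR = 340/2257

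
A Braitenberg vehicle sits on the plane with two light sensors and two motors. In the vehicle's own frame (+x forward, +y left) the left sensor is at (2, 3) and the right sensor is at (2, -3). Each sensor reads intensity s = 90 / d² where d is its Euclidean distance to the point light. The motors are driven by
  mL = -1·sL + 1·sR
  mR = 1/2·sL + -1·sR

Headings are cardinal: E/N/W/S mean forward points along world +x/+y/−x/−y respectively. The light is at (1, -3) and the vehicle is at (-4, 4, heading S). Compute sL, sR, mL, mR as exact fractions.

90/29 90/89 -5400/2581 1395/2581

left sensor world pos  = (-1, 2); dL² = 29
right sensor world pos = (-7, 2); dR² = 89
sL = 90/29 = 90/29
sR = 90/89 = 90/89
mL = -1·sL + 1·sR = -5400/2581
mR = 1/2·sL + -1·sR = 1395/2581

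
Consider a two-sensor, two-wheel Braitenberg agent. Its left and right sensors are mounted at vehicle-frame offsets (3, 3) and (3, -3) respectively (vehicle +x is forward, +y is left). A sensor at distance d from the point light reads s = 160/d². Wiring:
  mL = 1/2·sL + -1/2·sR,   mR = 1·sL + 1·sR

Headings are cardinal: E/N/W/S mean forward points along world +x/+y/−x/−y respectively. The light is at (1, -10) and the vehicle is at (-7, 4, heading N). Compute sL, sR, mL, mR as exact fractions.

16/41 80/157 -384/6437 5792/6437

left sensor world pos  = (-10, 7); dL² = 410
right sensor world pos = (-4, 7); dR² = 314
sL = 160/410 = 16/41
sR = 160/314 = 80/157
mL = 1/2·sL + -1/2·sR = -384/6437
mR = 1·sL + 1·sR = 5792/6437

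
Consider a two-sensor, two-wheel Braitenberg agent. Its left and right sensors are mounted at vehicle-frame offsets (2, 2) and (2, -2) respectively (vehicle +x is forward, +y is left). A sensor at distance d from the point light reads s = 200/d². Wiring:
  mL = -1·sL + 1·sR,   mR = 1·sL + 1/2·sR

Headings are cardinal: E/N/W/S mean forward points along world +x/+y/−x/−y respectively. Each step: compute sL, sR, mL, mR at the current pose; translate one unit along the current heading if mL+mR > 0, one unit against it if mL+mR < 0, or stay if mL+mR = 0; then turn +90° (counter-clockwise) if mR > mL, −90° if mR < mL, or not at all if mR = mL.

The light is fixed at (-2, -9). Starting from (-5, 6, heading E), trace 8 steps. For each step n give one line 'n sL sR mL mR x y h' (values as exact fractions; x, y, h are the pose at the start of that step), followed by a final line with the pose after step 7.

n=0: pose=(-5,6,E); sL=20/29, sR=20/17; mL=240/493, mR=630/493; mL+mR=30/17 → advance +1; mR−mL=390/493 → turn +1·90°
n=1: pose=(-4,6,N); sL=40/61, sR=200/289; mL=640/17629, mR=17660/17629; mL+mR=300/289 → advance +1; mR−mL=17020/17629 → turn +1·90°
n=2: pose=(-4,7,W); sL=50/53, sR=10/17; mL=-320/901, mR=1115/901; mL+mR=15/17 → advance +1; mR−mL=1435/901 → turn +1·90°
n=3: pose=(-5,7,S); sL=200/197, sR=200/221; mL=-4800/43537, mR=63900/43537; mL+mR=300/221 → advance +1; mR−mL=68700/43537 → turn +1·90°
n=4: pose=(-5,6,E); sL=20/29, sR=20/17; mL=240/493, mR=630/493; mL+mR=30/17 → advance +1; mR−mL=390/493 → turn +1·90°
n=5: pose=(-4,6,N); sL=40/61, sR=200/289; mL=640/17629, mR=17660/17629; mL+mR=300/289 → advance +1; mR−mL=17020/17629 → turn +1·90°
n=6: pose=(-4,7,W); sL=50/53, sR=10/17; mL=-320/901, mR=1115/901; mL+mR=15/17 → advance +1; mR−mL=1435/901 → turn +1·90°
n=7: pose=(-5,7,S); sL=200/197, sR=200/221; mL=-4800/43537, mR=63900/43537; mL+mR=300/221 → advance +1; mR−mL=68700/43537 → turn +1·90°

0 20/29 20/17 240/493 630/493 -5 6 E
1 40/61 200/289 640/17629 17660/17629 -4 6 N
2 50/53 10/17 -320/901 1115/901 -4 7 W
3 200/197 200/221 -4800/43537 63900/43537 -5 7 S
4 20/29 20/17 240/493 630/493 -5 6 E
5 40/61 200/289 640/17629 17660/17629 -4 6 N
6 50/53 10/17 -320/901 1115/901 -4 7 W
7 200/197 200/221 -4800/43537 63900/43537 -5 7 S
final -5 6 E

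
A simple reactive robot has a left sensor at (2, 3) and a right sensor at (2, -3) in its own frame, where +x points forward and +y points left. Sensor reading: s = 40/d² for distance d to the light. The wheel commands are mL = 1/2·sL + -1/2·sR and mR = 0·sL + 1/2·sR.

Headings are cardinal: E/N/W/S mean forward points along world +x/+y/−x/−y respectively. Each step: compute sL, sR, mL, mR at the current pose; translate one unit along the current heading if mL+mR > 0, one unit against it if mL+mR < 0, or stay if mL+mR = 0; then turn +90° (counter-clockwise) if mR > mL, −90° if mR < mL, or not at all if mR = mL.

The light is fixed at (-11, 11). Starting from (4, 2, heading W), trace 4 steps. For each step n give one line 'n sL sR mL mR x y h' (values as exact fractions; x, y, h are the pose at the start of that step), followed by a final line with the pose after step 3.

n=0: pose=(4,2,W); sL=40/313, sR=8/41; mL=-432/12833, mR=4/41; mL+mR=20/313 → advance +1; mR−mL=1684/12833 → turn +1·90°
n=1: pose=(3,2,S); sL=4/41, sR=20/121; mL=-168/4961, mR=10/121; mL+mR=2/41 → advance +1; mR−mL=578/4961 → turn +1·90°
n=2: pose=(3,1,E); sL=8/61, sR=8/85; mL=96/5185, mR=4/85; mL+mR=4/61 → advance +1; mR−mL=148/5185 → turn +1·90°
n=3: pose=(4,1,N); sL=5/26, sR=10/97; mL=225/5044, mR=5/97; mL+mR=5/52 → advance +1; mR−mL=35/5044 → turn +1·90°

0 40/313 8/41 -432/12833 4/41 4 2 W
1 4/41 20/121 -168/4961 10/121 3 2 S
2 8/61 8/85 96/5185 4/85 3 1 E
3 5/26 10/97 225/5044 5/97 4 1 N
final 4 2 W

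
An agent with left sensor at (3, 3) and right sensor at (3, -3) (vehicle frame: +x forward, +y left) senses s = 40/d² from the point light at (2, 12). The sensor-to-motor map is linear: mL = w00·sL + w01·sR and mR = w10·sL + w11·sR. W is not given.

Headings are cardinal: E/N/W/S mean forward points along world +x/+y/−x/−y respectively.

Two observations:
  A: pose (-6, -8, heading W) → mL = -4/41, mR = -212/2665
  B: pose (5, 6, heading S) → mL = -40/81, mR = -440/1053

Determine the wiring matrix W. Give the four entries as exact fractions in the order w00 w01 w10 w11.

obs A: pose=(-6,-8,W) → sL=4/65, sR=4/41, mL=-4/41, mR=-212/2665
obs B: pose=(5,6,S) → sL=40/117, sR=40/81, mL=-40/81, mR=-440/1053
sensor matrix S = [[4/65, 4/41], [40/117, 40/81]]; det S = -128/43173
solve [mL_A; mL_B] = S·[w00; w01] and [mR_A; mR_B] = S·[w10; w11]:
  w00 = 0, w01 = -1, w10 = -1/2, w11 = -1/2

0 -1 -1/2 -1/2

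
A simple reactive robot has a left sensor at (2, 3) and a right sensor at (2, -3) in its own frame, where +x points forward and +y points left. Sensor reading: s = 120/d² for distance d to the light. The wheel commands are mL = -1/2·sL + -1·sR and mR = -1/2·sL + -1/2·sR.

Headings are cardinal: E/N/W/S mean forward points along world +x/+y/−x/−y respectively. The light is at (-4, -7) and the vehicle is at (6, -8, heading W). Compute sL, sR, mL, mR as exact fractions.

left sensor world pos  = (4, -11); dL² = 80
right sensor world pos = (4, -5); dR² = 68
sL = 120/80 = 3/2
sR = 120/68 = 30/17
mL = -1/2·sL + -1·sR = -171/68
mR = -1/2·sL + -1/2·sR = -111/68

3/2 30/17 -171/68 -111/68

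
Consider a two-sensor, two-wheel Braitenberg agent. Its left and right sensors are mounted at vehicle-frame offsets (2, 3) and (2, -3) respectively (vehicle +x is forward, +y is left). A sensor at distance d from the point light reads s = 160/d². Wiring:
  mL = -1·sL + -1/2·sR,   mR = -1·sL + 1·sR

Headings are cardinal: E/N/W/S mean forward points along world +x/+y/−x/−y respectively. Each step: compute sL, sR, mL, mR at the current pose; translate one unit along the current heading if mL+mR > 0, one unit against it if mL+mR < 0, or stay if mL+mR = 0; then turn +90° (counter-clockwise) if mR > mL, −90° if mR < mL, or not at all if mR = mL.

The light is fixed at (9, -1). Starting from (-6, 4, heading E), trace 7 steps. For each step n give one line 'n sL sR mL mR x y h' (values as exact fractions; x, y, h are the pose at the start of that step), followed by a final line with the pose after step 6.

0 160/233 160/173 -46320/40309 9600/40309 -6 4 E
1 16/41 80/109 -3384/4469 1536/4469 -7 4 N
2 32/65 160/373 -17136/24245 -1536/24245 -7 3 W
3 40/37 20/41 -2010/1517 -900/1517 -6 3 S
4 160/233 160/173 -46320/40309 9600/40309 -6 4 E
5 16/41 80/109 -3384/4469 1536/4469 -7 4 N
6 32/65 160/373 -17136/24245 -1536/24245 -7 3 W
final -6 3 S

n=0: pose=(-6,4,E); sL=160/233, sR=160/173; mL=-46320/40309, mR=9600/40309; mL+mR=-36720/40309 → advance -1; mR−mL=240/173 → turn +1·90°
n=1: pose=(-7,4,N); sL=16/41, sR=80/109; mL=-3384/4469, mR=1536/4469; mL+mR=-1848/4469 → advance -1; mR−mL=120/109 → turn +1·90°
n=2: pose=(-7,3,W); sL=32/65, sR=160/373; mL=-17136/24245, mR=-1536/24245; mL+mR=-18672/24245 → advance -1; mR−mL=240/373 → turn +1·90°
n=3: pose=(-6,3,S); sL=40/37, sR=20/41; mL=-2010/1517, mR=-900/1517; mL+mR=-2910/1517 → advance -1; mR−mL=30/41 → turn +1·90°
n=4: pose=(-6,4,E); sL=160/233, sR=160/173; mL=-46320/40309, mR=9600/40309; mL+mR=-36720/40309 → advance -1; mR−mL=240/173 → turn +1·90°
n=5: pose=(-7,4,N); sL=16/41, sR=80/109; mL=-3384/4469, mR=1536/4469; mL+mR=-1848/4469 → advance -1; mR−mL=120/109 → turn +1·90°
n=6: pose=(-7,3,W); sL=32/65, sR=160/373; mL=-17136/24245, mR=-1536/24245; mL+mR=-18672/24245 → advance -1; mR−mL=240/373 → turn +1·90°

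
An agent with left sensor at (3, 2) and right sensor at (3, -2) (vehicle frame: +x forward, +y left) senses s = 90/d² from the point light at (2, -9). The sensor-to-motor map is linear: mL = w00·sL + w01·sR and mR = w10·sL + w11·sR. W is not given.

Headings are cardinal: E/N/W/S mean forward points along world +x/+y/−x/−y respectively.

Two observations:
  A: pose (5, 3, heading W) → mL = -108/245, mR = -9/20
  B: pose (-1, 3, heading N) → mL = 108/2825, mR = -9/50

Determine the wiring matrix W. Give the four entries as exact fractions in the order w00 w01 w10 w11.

-1 1 -1/2 0

obs A: pose=(5,3,W) → sL=9/10, sR=45/98, mL=-108/245, mR=-9/20
obs B: pose=(-1,3,N) → sL=9/25, sR=45/113, mL=108/2825, mR=-9/50
sensor matrix S = [[9/10, 45/98], [9/25, 45/113]]; det S = 5346/27685
solve [mL_A; mL_B] = S·[w00; w01] and [mR_A; mR_B] = S·[w10; w11]:
  w00 = -1, w01 = 1, w10 = -1/2, w11 = 0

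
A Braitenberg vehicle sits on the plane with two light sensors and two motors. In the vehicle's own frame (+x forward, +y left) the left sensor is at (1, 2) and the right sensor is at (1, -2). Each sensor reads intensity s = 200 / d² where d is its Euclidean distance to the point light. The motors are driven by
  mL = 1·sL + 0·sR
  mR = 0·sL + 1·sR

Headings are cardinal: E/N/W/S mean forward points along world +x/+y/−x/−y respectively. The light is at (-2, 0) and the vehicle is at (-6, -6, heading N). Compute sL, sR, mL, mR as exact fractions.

200/61 200/29 200/61 200/29

left sensor world pos  = (-8, -5); dL² = 61
right sensor world pos = (-4, -5); dR² = 29
sL = 200/61 = 200/61
sR = 200/29 = 200/29
mL = 1·sL + 0·sR = 200/61
mR = 0·sL + 1·sR = 200/29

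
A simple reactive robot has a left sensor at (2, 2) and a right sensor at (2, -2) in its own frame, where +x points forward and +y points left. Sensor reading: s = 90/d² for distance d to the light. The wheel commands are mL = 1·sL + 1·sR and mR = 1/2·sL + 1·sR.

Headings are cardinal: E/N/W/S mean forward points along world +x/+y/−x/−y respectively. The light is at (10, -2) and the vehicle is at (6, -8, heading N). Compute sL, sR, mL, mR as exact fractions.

left sensor world pos  = (4, -6); dL² = 52
right sensor world pos = (8, -6); dR² = 20
sL = 90/52 = 45/26
sR = 90/20 = 9/2
mL = 1·sL + 1·sR = 81/13
mR = 1/2·sL + 1·sR = 279/52

45/26 9/2 81/13 279/52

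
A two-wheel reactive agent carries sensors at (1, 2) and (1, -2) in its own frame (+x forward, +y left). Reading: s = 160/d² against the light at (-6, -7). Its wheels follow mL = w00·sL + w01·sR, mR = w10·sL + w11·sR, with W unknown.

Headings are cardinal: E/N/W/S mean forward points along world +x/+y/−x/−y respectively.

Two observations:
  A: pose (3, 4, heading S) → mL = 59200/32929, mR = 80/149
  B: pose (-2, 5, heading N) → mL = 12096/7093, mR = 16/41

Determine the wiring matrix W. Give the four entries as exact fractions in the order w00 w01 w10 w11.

obs A: pose=(3,4,S) → sL=160/221, sR=160/149, mL=59200/32929, mR=80/149
obs B: pose=(-2,5,N) → sL=160/173, sR=32/41, mL=12096/7093, mR=16/41
sensor matrix S = [[160/221, 160/149], [160/173, 32/41]]; det S = -99983360/233565397
solve [mL_A; mL_B] = S·[w00; w01] and [mR_A; mR_B] = S·[w10; w11]:
  w00 = 1, w01 = 1, w10 = 0, w11 = 1/2

1 1 0 1/2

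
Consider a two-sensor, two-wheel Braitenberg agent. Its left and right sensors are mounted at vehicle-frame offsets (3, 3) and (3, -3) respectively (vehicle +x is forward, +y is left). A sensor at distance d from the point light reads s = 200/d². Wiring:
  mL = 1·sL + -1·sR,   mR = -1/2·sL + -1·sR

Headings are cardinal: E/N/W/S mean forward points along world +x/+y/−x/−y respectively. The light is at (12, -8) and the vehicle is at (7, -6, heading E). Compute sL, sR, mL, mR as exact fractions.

200/29 40 -960/29 -1260/29

left sensor world pos  = (10, -3); dL² = 29
right sensor world pos = (10, -9); dR² = 5
sL = 200/29 = 200/29
sR = 200/5 = 40
mL = 1·sL + -1·sR = -960/29
mR = -1/2·sL + -1·sR = -1260/29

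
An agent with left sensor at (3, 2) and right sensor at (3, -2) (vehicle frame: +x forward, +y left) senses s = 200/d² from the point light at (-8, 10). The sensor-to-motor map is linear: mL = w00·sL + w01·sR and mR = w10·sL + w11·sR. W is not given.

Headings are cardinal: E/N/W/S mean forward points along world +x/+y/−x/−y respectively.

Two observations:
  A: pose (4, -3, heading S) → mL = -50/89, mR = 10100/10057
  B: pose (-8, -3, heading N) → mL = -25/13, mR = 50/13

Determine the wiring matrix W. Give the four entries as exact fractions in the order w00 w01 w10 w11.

0 -1 1 1

obs A: pose=(4,-3,S) → sL=50/113, sR=50/89, mL=-50/89, mR=10100/10057
obs B: pose=(-8,-3,N) → sL=25/13, sR=25/13, mL=-25/13, mR=50/13
sensor matrix S = [[50/113, 50/89], [25/13, 25/13]]; det S = -30000/130741
solve [mL_A; mL_B] = S·[w00; w01] and [mR_A; mR_B] = S·[w10; w11]:
  w00 = 0, w01 = -1, w10 = 1, w11 = 1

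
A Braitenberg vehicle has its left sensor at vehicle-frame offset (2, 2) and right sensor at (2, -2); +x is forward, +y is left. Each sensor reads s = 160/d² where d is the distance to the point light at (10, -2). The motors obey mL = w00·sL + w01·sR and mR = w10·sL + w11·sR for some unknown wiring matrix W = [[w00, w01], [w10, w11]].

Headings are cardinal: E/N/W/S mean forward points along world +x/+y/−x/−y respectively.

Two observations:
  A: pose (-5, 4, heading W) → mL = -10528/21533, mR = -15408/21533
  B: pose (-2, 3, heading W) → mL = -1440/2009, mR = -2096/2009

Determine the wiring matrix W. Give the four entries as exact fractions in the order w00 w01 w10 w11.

-1/2 -1/2 -1/2 -1

obs A: pose=(-5,4,W) → sL=32/61, sR=160/353, mL=-10528/21533, mR=-15408/21533
obs B: pose=(-2,3,W) → sL=32/41, sR=32/49, mL=-1440/2009, mR=-2096/2009
sensor matrix S = [[32/61, 160/353], [32/41, 32/49]]; det S = -483328/43259797
solve [mL_A; mL_B] = S·[w00; w01] and [mR_A; mR_B] = S·[w10; w11]:
  w00 = -1/2, w01 = -1/2, w10 = -1/2, w11 = -1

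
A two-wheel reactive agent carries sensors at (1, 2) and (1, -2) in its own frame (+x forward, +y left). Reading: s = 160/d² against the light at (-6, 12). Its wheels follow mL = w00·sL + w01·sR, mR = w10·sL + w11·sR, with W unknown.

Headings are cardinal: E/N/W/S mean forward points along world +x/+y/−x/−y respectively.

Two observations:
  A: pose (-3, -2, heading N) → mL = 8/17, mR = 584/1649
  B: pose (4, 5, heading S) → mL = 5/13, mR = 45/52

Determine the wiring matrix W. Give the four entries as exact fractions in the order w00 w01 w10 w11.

1/2 0 -1/2 1

obs A: pose=(-3,-2,N) → sL=16/17, sR=80/97, mL=8/17, mR=584/1649
obs B: pose=(4,5,S) → sL=10/13, sR=5/4, mL=5/13, mR=45/52
sensor matrix S = [[16/17, 80/97], [10/13, 5/4]]; det S = 11620/21437
solve [mL_A; mL_B] = S·[w00; w01] and [mR_A; mR_B] = S·[w10; w11]:
  w00 = 1/2, w01 = 0, w10 = -1/2, w11 = 1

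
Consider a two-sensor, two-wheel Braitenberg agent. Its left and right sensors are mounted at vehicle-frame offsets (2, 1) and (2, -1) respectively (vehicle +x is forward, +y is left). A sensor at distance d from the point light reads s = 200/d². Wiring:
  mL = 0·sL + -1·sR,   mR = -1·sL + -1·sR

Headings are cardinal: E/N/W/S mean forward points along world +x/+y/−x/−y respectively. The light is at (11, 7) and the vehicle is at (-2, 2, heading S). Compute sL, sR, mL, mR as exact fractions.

200/193 40/49 -40/49 -17520/9457

left sensor world pos  = (-1, 0); dL² = 193
right sensor world pos = (-3, 0); dR² = 245
sL = 200/193 = 200/193
sR = 200/245 = 40/49
mL = 0·sL + -1·sR = -40/49
mR = -1·sL + -1·sR = -17520/9457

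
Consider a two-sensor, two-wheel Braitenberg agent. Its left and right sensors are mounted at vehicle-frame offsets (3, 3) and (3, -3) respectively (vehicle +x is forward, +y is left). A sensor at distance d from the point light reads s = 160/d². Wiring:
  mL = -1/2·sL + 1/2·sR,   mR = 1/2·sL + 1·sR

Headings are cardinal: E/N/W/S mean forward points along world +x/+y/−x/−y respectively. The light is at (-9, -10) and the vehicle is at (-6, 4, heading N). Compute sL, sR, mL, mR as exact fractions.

160/289 32/65 -576/18785 14448/18785

left sensor world pos  = (-9, 7); dL² = 289
right sensor world pos = (-3, 7); dR² = 325
sL = 160/289 = 160/289
sR = 160/325 = 32/65
mL = -1/2·sL + 1/2·sR = -576/18785
mR = 1/2·sL + 1·sR = 14448/18785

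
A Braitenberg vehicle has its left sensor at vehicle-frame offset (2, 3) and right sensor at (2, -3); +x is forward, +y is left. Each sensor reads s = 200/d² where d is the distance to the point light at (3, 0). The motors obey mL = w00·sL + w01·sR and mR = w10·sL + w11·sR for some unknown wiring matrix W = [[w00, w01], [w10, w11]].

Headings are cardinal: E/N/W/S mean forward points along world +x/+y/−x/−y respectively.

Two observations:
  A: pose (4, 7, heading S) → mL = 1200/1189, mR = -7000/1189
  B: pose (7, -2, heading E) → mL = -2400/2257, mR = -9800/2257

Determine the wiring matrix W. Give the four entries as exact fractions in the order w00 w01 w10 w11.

obs A: pose=(4,7,S) → sL=200/41, sR=200/29, mL=1200/1189, mR=-7000/1189
obs B: pose=(7,-2,E) → sL=200/37, sR=200/61, mL=-2400/2257, mR=-9800/2257
sensor matrix S = [[200/41, 200/29], [200/37, 200/61]]; det S = -57120000/2683573
solve [mL_A; mL_B] = S·[w00; w01] and [mR_A; mR_B] = S·[w10; w11]:
  w00 = -1/2, w01 = 1/2, w10 = -1/2, w11 = -1/2

-1/2 1/2 -1/2 -1/2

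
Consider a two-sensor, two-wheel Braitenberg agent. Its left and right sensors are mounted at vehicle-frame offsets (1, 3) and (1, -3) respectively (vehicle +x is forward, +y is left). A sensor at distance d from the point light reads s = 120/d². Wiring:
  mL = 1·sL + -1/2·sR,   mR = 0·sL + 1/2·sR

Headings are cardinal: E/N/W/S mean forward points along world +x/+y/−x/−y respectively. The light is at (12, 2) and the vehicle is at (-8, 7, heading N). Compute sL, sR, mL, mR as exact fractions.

24/113 24/65 204/7345 12/65

left sensor world pos  = (-11, 8); dL² = 565
right sensor world pos = (-5, 8); dR² = 325
sL = 120/565 = 24/113
sR = 120/325 = 24/65
mL = 1·sL + -1/2·sR = 204/7345
mR = 0·sL + 1/2·sR = 12/65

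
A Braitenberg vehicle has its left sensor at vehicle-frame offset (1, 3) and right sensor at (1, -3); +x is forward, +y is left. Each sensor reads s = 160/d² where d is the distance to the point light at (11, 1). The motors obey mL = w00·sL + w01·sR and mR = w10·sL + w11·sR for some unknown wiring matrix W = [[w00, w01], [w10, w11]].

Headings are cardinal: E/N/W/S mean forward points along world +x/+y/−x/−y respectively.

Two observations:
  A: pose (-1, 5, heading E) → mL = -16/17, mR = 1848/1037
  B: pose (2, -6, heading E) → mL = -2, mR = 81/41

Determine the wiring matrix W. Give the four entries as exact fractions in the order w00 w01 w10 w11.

obs A: pose=(-1,5,E) → sL=16/17, sR=80/61, mL=-16/17, mR=1848/1037
obs B: pose=(2,-6,E) → sL=2, sR=40/41, mL=-2, mR=81/41
sensor matrix S = [[16/17, 80/61], [2, 40/41]]; det S = -72480/42517
solve [mL_A; mL_B] = S·[w00; w01] and [mR_A; mR_B] = S·[w10; w11]:
  w00 = -1, w01 = 0, w10 = 1/2, w11 = 1

-1 0 1/2 1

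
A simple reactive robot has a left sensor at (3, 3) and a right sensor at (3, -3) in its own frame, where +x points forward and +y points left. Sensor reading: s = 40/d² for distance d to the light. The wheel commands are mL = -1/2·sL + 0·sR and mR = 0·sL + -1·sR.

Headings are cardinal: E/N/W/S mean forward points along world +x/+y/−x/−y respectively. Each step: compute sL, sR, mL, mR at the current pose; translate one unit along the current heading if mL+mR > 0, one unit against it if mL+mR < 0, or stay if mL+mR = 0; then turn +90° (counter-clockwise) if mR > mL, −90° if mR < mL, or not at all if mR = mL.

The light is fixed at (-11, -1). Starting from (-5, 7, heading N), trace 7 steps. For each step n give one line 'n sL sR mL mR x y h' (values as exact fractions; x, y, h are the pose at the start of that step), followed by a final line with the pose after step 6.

0 4/13 20/101 -2/13 -20/101 -5 7 N
1 40/181 40/97 -20/181 -40/97 -5 6 E
2 1/2 2 -1/4 -2 -6 6 S
3 40/29 8/25 -20/29 -8/25 -6 7 W
4 20/53 20/17 -10/53 -20/17 -5 7 S
5 8/9 40/153 -4/9 -40/153 -5 8 W
6 5/17 10/13 -5/34 -10/13 -4 8 S
final -4 9 W

n=0: pose=(-5,7,N); sL=4/13, sR=20/101; mL=-2/13, mR=-20/101; mL+mR=-462/1313 → advance -1; mR−mL=-58/1313 → turn -1·90°
n=1: pose=(-5,6,E); sL=40/181, sR=40/97; mL=-20/181, mR=-40/97; mL+mR=-9180/17557 → advance -1; mR−mL=-5300/17557 → turn -1·90°
n=2: pose=(-6,6,S); sL=1/2, sR=2; mL=-1/4, mR=-2; mL+mR=-9/4 → advance -1; mR−mL=-7/4 → turn -1·90°
n=3: pose=(-6,7,W); sL=40/29, sR=8/25; mL=-20/29, mR=-8/25; mL+mR=-732/725 → advance -1; mR−mL=268/725 → turn +1·90°
n=4: pose=(-5,7,S); sL=20/53, sR=20/17; mL=-10/53, mR=-20/17; mL+mR=-1230/901 → advance -1; mR−mL=-890/901 → turn -1·90°
n=5: pose=(-5,8,W); sL=8/9, sR=40/153; mL=-4/9, mR=-40/153; mL+mR=-12/17 → advance -1; mR−mL=28/153 → turn +1·90°
n=6: pose=(-4,8,S); sL=5/17, sR=10/13; mL=-5/34, mR=-10/13; mL+mR=-405/442 → advance -1; mR−mL=-275/442 → turn -1·90°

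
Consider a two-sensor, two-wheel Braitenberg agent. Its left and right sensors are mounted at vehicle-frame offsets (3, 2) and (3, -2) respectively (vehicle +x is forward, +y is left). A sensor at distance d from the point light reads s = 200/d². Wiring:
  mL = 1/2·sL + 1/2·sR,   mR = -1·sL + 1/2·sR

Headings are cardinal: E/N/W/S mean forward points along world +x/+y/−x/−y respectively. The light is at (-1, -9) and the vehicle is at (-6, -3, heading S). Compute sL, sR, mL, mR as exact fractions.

left sensor world pos  = (-4, -6); dL² = 18
right sensor world pos = (-8, -6); dR² = 58
sL = 200/18 = 100/9
sR = 200/58 = 100/29
mL = 1/2·sL + 1/2·sR = 1900/261
mR = -1·sL + 1/2·sR = -2450/261

100/9 100/29 1900/261 -2450/261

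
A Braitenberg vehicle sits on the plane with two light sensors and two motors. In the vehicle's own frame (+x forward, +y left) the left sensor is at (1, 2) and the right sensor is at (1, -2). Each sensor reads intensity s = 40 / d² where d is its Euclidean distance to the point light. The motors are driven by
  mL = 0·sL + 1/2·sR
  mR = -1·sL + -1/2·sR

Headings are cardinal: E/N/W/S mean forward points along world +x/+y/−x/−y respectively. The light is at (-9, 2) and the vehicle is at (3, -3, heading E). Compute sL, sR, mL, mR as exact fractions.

20/89 20/109 10/109 -3070/9701

left sensor world pos  = (4, -1); dL² = 178
right sensor world pos = (4, -5); dR² = 218
sL = 40/178 = 20/89
sR = 40/218 = 20/109
mL = 0·sL + 1/2·sR = 10/109
mR = -1·sL + -1/2·sR = -3070/9701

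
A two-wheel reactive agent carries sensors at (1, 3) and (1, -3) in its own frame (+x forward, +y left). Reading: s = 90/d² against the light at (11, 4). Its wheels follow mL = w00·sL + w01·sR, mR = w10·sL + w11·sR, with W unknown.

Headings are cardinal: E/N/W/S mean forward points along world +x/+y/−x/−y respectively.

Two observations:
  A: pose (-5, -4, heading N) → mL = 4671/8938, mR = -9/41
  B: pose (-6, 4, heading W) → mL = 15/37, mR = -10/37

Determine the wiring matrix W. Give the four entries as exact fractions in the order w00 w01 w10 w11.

obs A: pose=(-5,-4,N) → sL=9/41, sR=45/109, mL=4671/8938, mR=-9/41
obs B: pose=(-6,4,W) → sL=10/37, sR=10/37, mL=15/37, mR=-10/37
sensor matrix S = [[9/41, 45/109], [10/37, 10/37]]; det S = -8640/165353
solve [mL_A; mL_B] = S·[w00; w01] and [mR_A; mR_B] = S·[w10; w11]:
  w00 = 1/2, w01 = 1, w10 = -1, w11 = 0

1/2 1 -1 0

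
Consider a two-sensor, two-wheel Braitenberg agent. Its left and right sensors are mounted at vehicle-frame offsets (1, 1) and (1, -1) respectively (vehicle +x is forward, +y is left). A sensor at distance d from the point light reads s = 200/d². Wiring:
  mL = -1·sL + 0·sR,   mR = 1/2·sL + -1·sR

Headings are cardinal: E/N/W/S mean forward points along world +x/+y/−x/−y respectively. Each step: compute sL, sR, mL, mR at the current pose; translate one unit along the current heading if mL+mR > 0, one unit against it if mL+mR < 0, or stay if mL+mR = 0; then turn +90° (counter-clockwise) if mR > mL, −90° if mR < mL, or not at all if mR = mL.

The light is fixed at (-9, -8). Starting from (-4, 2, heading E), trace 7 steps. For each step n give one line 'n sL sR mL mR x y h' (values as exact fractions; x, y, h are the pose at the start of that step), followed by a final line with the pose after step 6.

n=0: pose=(-4,2,E); sL=200/157, sR=200/117; mL=-200/157, mR=-19700/18369; mL+mR=-43100/18369 → advance -1; mR−mL=3700/18369 → turn +1·90°
n=1: pose=(-5,2,N); sL=20/13, sR=100/73; mL=-20/13, mR=-570/949; mL+mR=-2030/949 → advance -1; mR−mL=890/949 → turn +1·90°
n=2: pose=(-5,1,W); sL=200/73, sR=200/109; mL=-200/73, mR=-3700/7957; mL+mR=-25500/7957 → advance -1; mR−mL=18100/7957 → turn +1·90°
n=3: pose=(-4,1,S); sL=2, sR=5/2; mL=-2, mR=-3/2; mL+mR=-7/2 → advance -1; mR−mL=1/2 → turn +1·90°
n=4: pose=(-4,2,E); sL=200/157, sR=200/117; mL=-200/157, mR=-19700/18369; mL+mR=-43100/18369 → advance -1; mR−mL=3700/18369 → turn +1·90°
n=5: pose=(-5,2,N); sL=20/13, sR=100/73; mL=-20/13, mR=-570/949; mL+mR=-2030/949 → advance -1; mR−mL=890/949 → turn +1·90°
n=6: pose=(-5,1,W); sL=200/73, sR=200/109; mL=-200/73, mR=-3700/7957; mL+mR=-25500/7957 → advance -1; mR−mL=18100/7957 → turn +1·90°

0 200/157 200/117 -200/157 -19700/18369 -4 2 E
1 20/13 100/73 -20/13 -570/949 -5 2 N
2 200/73 200/109 -200/73 -3700/7957 -5 1 W
3 2 5/2 -2 -3/2 -4 1 S
4 200/157 200/117 -200/157 -19700/18369 -4 2 E
5 20/13 100/73 -20/13 -570/949 -5 2 N
6 200/73 200/109 -200/73 -3700/7957 -5 1 W
final -4 1 S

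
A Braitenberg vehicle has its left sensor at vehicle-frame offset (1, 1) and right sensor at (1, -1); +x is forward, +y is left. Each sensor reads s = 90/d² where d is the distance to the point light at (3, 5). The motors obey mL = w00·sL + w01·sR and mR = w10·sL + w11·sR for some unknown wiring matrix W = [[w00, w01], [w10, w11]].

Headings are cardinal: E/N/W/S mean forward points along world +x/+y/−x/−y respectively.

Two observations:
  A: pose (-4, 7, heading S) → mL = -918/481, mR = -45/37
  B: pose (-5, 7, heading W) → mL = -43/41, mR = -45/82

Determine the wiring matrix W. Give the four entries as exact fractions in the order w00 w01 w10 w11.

-1/2 -1/2 -1/2 0

obs A: pose=(-4,7,S) → sL=90/37, sR=18/13, mL=-918/481, mR=-45/37
obs B: pose=(-5,7,W) → sL=45/41, sR=1, mL=-43/41, mR=-45/82
sensor matrix S = [[90/37, 18/13], [45/41, 1]]; det S = 18000/19721
solve [mL_A; mL_B] = S·[w00; w01] and [mR_A; mR_B] = S·[w10; w11]:
  w00 = -1/2, w01 = -1/2, w10 = -1/2, w11 = 0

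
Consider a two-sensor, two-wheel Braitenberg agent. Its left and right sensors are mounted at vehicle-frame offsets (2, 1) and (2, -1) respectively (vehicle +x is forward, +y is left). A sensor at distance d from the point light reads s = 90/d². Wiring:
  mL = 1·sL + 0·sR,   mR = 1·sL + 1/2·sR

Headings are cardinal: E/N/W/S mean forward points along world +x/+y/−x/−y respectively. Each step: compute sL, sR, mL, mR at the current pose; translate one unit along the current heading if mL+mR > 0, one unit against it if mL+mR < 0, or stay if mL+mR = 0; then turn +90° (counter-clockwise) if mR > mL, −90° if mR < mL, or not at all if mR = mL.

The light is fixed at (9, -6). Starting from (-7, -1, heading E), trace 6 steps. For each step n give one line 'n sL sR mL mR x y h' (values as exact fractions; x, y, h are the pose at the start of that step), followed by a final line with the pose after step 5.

0 45/116 45/106 45/116 1845/3074 -7 -1 E
1 18/61 18/49 18/61 1431/2989 -6 -1 N
2 45/157 45/169 45/157 22275/53066 -6 0 W
3 90/241 18/61 90/241 7659/14701 -7 0 S
4 45/116 45/106 45/116 1845/3074 -7 -1 E
5 18/61 18/49 18/61 1431/2989 -6 -1 N
final -6 0 W

n=0: pose=(-7,-1,E); sL=45/116, sR=45/106; mL=45/116, mR=1845/3074; mL+mR=6075/6148 → advance +1; mR−mL=45/212 → turn +1·90°
n=1: pose=(-6,-1,N); sL=18/61, sR=18/49; mL=18/61, mR=1431/2989; mL+mR=2313/2989 → advance +1; mR−mL=9/49 → turn +1·90°
n=2: pose=(-6,0,W); sL=45/157, sR=45/169; mL=45/157, mR=22275/53066; mL+mR=37485/53066 → advance +1; mR−mL=45/338 → turn +1·90°
n=3: pose=(-7,0,S); sL=90/241, sR=18/61; mL=90/241, mR=7659/14701; mL+mR=13149/14701 → advance +1; mR−mL=9/61 → turn +1·90°
n=4: pose=(-7,-1,E); sL=45/116, sR=45/106; mL=45/116, mR=1845/3074; mL+mR=6075/6148 → advance +1; mR−mL=45/212 → turn +1·90°
n=5: pose=(-6,-1,N); sL=18/61, sR=18/49; mL=18/61, mR=1431/2989; mL+mR=2313/2989 → advance +1; mR−mL=9/49 → turn +1·90°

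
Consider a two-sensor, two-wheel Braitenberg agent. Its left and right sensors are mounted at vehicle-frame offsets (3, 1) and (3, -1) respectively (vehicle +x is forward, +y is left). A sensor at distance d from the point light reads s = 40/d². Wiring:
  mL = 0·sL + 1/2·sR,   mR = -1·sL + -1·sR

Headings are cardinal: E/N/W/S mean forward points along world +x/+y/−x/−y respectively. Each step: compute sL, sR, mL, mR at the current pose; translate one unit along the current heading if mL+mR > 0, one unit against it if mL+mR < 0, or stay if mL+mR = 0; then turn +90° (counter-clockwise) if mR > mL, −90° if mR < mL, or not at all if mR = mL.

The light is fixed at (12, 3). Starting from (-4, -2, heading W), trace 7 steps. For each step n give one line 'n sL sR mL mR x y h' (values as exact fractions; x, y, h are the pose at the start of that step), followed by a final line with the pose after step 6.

0 40/397 40/377 20/377 -30960/149669 -4 -2 W
1 2/13 1/5 1/10 -23/65 -3 -2 N
2 40/169 40/193 20/193 -14480/32617 -3 -3 E
3 20/153 4/37 2/37 -1352/5661 -4 -3 S
4 40/397 40/377 20/377 -30960/149669 -4 -2 W
5 2/13 1/5 1/10 -23/65 -3 -2 N
6 40/169 40/193 20/193 -14480/32617 -3 -3 E
final -4 -3 S

n=0: pose=(-4,-2,W); sL=40/397, sR=40/377; mL=20/377, mR=-30960/149669; mL+mR=-23020/149669 → advance -1; mR−mL=-38900/149669 → turn -1·90°
n=1: pose=(-3,-2,N); sL=2/13, sR=1/5; mL=1/10, mR=-23/65; mL+mR=-33/130 → advance -1; mR−mL=-59/130 → turn -1·90°
n=2: pose=(-3,-3,E); sL=40/169, sR=40/193; mL=20/193, mR=-14480/32617; mL+mR=-11100/32617 → advance -1; mR−mL=-17860/32617 → turn -1·90°
n=3: pose=(-4,-3,S); sL=20/153, sR=4/37; mL=2/37, mR=-1352/5661; mL+mR=-1046/5661 → advance -1; mR−mL=-1658/5661 → turn -1·90°
n=4: pose=(-4,-2,W); sL=40/397, sR=40/377; mL=20/377, mR=-30960/149669; mL+mR=-23020/149669 → advance -1; mR−mL=-38900/149669 → turn -1·90°
n=5: pose=(-3,-2,N); sL=2/13, sR=1/5; mL=1/10, mR=-23/65; mL+mR=-33/130 → advance -1; mR−mL=-59/130 → turn -1·90°
n=6: pose=(-3,-3,E); sL=40/169, sR=40/193; mL=20/193, mR=-14480/32617; mL+mR=-11100/32617 → advance -1; mR−mL=-17860/32617 → turn -1·90°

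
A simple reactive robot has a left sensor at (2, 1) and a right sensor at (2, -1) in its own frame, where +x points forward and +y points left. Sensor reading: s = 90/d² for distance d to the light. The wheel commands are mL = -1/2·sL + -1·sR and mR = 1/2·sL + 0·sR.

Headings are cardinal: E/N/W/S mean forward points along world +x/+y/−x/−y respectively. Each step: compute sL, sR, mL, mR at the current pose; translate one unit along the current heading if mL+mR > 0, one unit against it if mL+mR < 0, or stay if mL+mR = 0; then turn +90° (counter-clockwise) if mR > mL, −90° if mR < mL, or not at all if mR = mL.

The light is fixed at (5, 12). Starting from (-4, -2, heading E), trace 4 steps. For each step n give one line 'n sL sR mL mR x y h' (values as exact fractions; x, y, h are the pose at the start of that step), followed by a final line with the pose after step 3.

n=0: pose=(-4,-2,E); sL=45/109, sR=45/137; mL=-15975/29866, mR=45/218; mL+mR=-45/137 → advance -1; mR−mL=11070/14933 → turn +1·90°
n=1: pose=(-5,-2,N); sL=18/53, sR=2/5; mL=-151/265, mR=9/53; mL+mR=-2/5 → advance -1; mR−mL=196/265 → turn +1·90°
n=2: pose=(-5,-3,W); sL=9/40, sR=9/34; mL=-513/1360, mR=9/80; mL+mR=-9/34 → advance -1; mR−mL=333/680 → turn +1·90°
n=3: pose=(-4,-3,S); sL=90/353, sR=90/389; mL=-49275/137317, mR=45/353; mL+mR=-90/389 → advance -1; mR−mL=66780/137317 → turn +1·90°

0 45/109 45/137 -15975/29866 45/218 -4 -2 E
1 18/53 2/5 -151/265 9/53 -5 -2 N
2 9/40 9/34 -513/1360 9/80 -5 -3 W
3 90/353 90/389 -49275/137317 45/353 -4 -3 S
final -4 -2 E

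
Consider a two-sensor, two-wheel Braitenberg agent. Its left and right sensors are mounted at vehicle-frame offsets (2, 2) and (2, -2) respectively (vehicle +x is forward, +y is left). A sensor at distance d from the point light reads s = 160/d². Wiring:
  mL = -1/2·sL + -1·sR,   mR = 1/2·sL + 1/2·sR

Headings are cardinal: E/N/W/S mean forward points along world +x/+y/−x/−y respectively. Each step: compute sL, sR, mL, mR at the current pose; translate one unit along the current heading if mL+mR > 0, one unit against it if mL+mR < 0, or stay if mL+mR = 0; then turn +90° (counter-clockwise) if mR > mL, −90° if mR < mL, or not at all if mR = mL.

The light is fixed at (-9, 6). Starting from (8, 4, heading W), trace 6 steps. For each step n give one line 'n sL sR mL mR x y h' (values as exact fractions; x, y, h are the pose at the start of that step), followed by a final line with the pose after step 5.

0 160/241 32/45 -11312/10845 7456/10845 8 4 W
1 5/13 10/17 -345/442 215/442 9 4 S
2 160/401 160/409 -96880/164009 64800/164009 9 5 E
3 80/113 80/181 -16280/20453 11760/20453 8 5 N
4 160/241 32/45 -11312/10845 7456/10845 8 4 W
5 5/13 10/17 -345/442 215/442 9 4 S
final 9 5 E

n=0: pose=(8,4,W); sL=160/241, sR=32/45; mL=-11312/10845, mR=7456/10845; mL+mR=-16/45 → advance -1; mR−mL=6256/3615 → turn +1·90°
n=1: pose=(9,4,S); sL=5/13, sR=10/17; mL=-345/442, mR=215/442; mL+mR=-5/17 → advance -1; mR−mL=280/221 → turn +1·90°
n=2: pose=(9,5,E); sL=160/401, sR=160/409; mL=-96880/164009, mR=64800/164009; mL+mR=-80/409 → advance -1; mR−mL=161680/164009 → turn +1·90°
n=3: pose=(8,5,N); sL=80/113, sR=80/181; mL=-16280/20453, mR=11760/20453; mL+mR=-40/181 → advance -1; mR−mL=28040/20453 → turn +1·90°
n=4: pose=(8,4,W); sL=160/241, sR=32/45; mL=-11312/10845, mR=7456/10845; mL+mR=-16/45 → advance -1; mR−mL=6256/3615 → turn +1·90°
n=5: pose=(9,4,S); sL=5/13, sR=10/17; mL=-345/442, mR=215/442; mL+mR=-5/17 → advance -1; mR−mL=280/221 → turn +1·90°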